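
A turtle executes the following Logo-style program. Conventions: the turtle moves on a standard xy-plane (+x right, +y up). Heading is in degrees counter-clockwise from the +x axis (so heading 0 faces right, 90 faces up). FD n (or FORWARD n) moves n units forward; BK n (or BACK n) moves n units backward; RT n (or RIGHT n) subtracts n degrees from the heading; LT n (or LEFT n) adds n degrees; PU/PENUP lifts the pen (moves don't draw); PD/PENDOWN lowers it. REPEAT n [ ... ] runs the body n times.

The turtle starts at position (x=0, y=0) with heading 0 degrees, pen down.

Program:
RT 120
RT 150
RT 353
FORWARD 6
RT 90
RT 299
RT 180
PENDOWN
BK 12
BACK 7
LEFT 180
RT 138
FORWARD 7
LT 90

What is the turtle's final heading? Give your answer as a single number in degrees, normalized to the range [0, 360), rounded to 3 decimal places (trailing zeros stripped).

Answer: 20

Derivation:
Executing turtle program step by step:
Start: pos=(0,0), heading=0, pen down
RT 120: heading 0 -> 240
RT 150: heading 240 -> 90
RT 353: heading 90 -> 97
FD 6: (0,0) -> (-0.731,5.955) [heading=97, draw]
RT 90: heading 97 -> 7
RT 299: heading 7 -> 68
RT 180: heading 68 -> 248
PD: pen down
BK 12: (-0.731,5.955) -> (3.764,17.081) [heading=248, draw]
BK 7: (3.764,17.081) -> (6.386,23.572) [heading=248, draw]
LT 180: heading 248 -> 68
RT 138: heading 68 -> 290
FD 7: (6.386,23.572) -> (8.78,16.994) [heading=290, draw]
LT 90: heading 290 -> 20
Final: pos=(8.78,16.994), heading=20, 4 segment(s) drawn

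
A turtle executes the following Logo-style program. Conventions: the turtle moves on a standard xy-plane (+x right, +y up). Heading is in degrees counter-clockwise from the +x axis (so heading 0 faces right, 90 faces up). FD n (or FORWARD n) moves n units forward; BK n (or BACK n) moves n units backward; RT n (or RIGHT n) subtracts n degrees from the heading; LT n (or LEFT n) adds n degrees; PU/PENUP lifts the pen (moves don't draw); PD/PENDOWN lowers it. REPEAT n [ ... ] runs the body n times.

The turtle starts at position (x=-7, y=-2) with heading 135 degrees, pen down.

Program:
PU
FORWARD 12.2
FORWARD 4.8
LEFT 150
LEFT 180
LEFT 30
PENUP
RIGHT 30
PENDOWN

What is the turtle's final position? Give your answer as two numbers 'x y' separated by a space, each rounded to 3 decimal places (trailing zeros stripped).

Answer: -19.021 10.021

Derivation:
Executing turtle program step by step:
Start: pos=(-7,-2), heading=135, pen down
PU: pen up
FD 12.2: (-7,-2) -> (-15.627,6.627) [heading=135, move]
FD 4.8: (-15.627,6.627) -> (-19.021,10.021) [heading=135, move]
LT 150: heading 135 -> 285
LT 180: heading 285 -> 105
LT 30: heading 105 -> 135
PU: pen up
RT 30: heading 135 -> 105
PD: pen down
Final: pos=(-19.021,10.021), heading=105, 0 segment(s) drawn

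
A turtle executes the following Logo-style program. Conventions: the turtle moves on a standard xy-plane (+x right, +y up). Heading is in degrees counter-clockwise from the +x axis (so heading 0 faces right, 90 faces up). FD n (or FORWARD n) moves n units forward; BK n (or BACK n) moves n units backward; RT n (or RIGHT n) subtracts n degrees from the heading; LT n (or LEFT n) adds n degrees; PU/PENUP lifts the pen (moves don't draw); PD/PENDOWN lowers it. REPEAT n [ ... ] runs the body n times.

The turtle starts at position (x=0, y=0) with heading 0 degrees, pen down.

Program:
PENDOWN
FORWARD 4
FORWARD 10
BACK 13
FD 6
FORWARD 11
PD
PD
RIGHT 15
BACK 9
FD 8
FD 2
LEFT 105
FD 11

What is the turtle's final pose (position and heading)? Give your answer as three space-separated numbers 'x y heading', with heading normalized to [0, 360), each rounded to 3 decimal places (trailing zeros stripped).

Answer: 18.966 10.741 90

Derivation:
Executing turtle program step by step:
Start: pos=(0,0), heading=0, pen down
PD: pen down
FD 4: (0,0) -> (4,0) [heading=0, draw]
FD 10: (4,0) -> (14,0) [heading=0, draw]
BK 13: (14,0) -> (1,0) [heading=0, draw]
FD 6: (1,0) -> (7,0) [heading=0, draw]
FD 11: (7,0) -> (18,0) [heading=0, draw]
PD: pen down
PD: pen down
RT 15: heading 0 -> 345
BK 9: (18,0) -> (9.307,2.329) [heading=345, draw]
FD 8: (9.307,2.329) -> (17.034,0.259) [heading=345, draw]
FD 2: (17.034,0.259) -> (18.966,-0.259) [heading=345, draw]
LT 105: heading 345 -> 90
FD 11: (18.966,-0.259) -> (18.966,10.741) [heading=90, draw]
Final: pos=(18.966,10.741), heading=90, 9 segment(s) drawn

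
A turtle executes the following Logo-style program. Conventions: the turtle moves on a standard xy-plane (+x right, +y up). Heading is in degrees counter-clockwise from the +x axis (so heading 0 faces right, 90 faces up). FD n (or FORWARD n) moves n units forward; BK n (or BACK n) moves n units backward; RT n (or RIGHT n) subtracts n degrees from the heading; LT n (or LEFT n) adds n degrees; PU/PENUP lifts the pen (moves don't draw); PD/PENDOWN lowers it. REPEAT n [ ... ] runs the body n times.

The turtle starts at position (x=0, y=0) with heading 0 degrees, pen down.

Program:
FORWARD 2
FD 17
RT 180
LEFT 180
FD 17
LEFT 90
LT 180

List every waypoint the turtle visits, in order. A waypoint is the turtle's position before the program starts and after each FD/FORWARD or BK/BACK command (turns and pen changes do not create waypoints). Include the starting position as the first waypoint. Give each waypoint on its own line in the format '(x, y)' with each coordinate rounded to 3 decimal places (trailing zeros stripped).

Executing turtle program step by step:
Start: pos=(0,0), heading=0, pen down
FD 2: (0,0) -> (2,0) [heading=0, draw]
FD 17: (2,0) -> (19,0) [heading=0, draw]
RT 180: heading 0 -> 180
LT 180: heading 180 -> 0
FD 17: (19,0) -> (36,0) [heading=0, draw]
LT 90: heading 0 -> 90
LT 180: heading 90 -> 270
Final: pos=(36,0), heading=270, 3 segment(s) drawn
Waypoints (4 total):
(0, 0)
(2, 0)
(19, 0)
(36, 0)

Answer: (0, 0)
(2, 0)
(19, 0)
(36, 0)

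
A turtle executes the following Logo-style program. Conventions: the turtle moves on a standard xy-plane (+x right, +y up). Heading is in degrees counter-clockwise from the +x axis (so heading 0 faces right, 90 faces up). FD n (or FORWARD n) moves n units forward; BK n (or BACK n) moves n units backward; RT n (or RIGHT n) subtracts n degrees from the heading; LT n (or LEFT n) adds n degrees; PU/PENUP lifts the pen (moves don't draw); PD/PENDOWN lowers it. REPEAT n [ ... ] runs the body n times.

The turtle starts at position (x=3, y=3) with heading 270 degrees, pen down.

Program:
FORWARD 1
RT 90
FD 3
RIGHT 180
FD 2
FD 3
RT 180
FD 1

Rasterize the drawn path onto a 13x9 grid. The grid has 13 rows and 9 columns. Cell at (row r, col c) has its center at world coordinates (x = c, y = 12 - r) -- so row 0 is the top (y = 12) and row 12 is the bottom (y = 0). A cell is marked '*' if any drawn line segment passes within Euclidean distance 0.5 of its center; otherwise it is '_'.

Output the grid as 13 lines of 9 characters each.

Segment 0: (3,3) -> (3,2)
Segment 1: (3,2) -> (0,2)
Segment 2: (0,2) -> (2,2)
Segment 3: (2,2) -> (5,2)
Segment 4: (5,2) -> (4,2)

Answer: _________
_________
_________
_________
_________
_________
_________
_________
_________
___*_____
******___
_________
_________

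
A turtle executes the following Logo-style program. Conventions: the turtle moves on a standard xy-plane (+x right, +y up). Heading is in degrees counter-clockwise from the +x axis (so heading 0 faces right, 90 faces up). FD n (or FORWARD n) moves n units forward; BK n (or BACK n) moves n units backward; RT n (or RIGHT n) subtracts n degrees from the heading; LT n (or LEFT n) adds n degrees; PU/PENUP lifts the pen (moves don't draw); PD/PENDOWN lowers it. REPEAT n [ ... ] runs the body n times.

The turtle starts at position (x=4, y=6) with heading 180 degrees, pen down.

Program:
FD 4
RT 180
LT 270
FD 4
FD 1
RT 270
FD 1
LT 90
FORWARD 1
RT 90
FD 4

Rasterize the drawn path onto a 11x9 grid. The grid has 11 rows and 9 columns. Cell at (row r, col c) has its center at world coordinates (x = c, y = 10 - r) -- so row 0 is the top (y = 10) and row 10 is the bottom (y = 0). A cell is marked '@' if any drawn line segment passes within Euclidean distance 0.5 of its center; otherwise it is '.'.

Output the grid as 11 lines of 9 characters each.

Answer: .........
.........
.........
.........
@@@@@....
@........
@........
@........
@@@@@@...
@@.......
.........

Derivation:
Segment 0: (4,6) -> (0,6)
Segment 1: (0,6) -> (-0,2)
Segment 2: (-0,2) -> (-0,1)
Segment 3: (-0,1) -> (1,1)
Segment 4: (1,1) -> (1,2)
Segment 5: (1,2) -> (5,2)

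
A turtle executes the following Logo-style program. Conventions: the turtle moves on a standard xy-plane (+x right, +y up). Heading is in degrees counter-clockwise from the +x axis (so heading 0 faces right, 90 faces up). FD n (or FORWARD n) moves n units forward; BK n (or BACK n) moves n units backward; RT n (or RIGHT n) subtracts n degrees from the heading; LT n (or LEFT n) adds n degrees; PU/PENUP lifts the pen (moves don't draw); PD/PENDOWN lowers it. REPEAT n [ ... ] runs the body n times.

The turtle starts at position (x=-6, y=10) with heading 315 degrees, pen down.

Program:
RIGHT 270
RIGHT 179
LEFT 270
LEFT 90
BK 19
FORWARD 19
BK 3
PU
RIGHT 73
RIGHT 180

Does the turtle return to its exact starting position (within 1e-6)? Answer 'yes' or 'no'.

Answer: no

Derivation:
Executing turtle program step by step:
Start: pos=(-6,10), heading=315, pen down
RT 270: heading 315 -> 45
RT 179: heading 45 -> 226
LT 270: heading 226 -> 136
LT 90: heading 136 -> 226
BK 19: (-6,10) -> (7.199,23.667) [heading=226, draw]
FD 19: (7.199,23.667) -> (-6,10) [heading=226, draw]
BK 3: (-6,10) -> (-3.916,12.158) [heading=226, draw]
PU: pen up
RT 73: heading 226 -> 153
RT 180: heading 153 -> 333
Final: pos=(-3.916,12.158), heading=333, 3 segment(s) drawn

Start position: (-6, 10)
Final position: (-3.916, 12.158)
Distance = 3; >= 1e-6 -> NOT closed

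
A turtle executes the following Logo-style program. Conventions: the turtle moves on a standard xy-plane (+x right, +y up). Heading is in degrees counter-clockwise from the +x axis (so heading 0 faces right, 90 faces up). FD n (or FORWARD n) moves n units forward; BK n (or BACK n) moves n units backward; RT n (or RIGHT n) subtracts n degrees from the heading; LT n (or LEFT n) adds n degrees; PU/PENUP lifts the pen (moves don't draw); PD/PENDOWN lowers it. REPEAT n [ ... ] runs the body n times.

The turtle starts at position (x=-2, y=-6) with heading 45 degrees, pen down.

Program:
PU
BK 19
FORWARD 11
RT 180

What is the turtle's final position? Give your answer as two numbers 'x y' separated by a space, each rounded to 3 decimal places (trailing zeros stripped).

Answer: -7.657 -11.657

Derivation:
Executing turtle program step by step:
Start: pos=(-2,-6), heading=45, pen down
PU: pen up
BK 19: (-2,-6) -> (-15.435,-19.435) [heading=45, move]
FD 11: (-15.435,-19.435) -> (-7.657,-11.657) [heading=45, move]
RT 180: heading 45 -> 225
Final: pos=(-7.657,-11.657), heading=225, 0 segment(s) drawn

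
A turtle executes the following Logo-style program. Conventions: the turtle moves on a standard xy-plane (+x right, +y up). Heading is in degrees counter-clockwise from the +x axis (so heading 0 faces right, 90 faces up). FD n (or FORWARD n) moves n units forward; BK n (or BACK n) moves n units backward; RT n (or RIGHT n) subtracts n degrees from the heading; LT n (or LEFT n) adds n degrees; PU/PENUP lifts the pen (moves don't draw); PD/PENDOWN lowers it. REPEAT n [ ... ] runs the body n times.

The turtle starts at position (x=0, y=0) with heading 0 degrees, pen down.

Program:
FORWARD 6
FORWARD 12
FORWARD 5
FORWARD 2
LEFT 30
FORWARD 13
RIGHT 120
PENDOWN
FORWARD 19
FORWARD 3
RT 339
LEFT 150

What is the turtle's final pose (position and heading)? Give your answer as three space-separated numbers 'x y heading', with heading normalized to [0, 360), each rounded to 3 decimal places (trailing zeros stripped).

Executing turtle program step by step:
Start: pos=(0,0), heading=0, pen down
FD 6: (0,0) -> (6,0) [heading=0, draw]
FD 12: (6,0) -> (18,0) [heading=0, draw]
FD 5: (18,0) -> (23,0) [heading=0, draw]
FD 2: (23,0) -> (25,0) [heading=0, draw]
LT 30: heading 0 -> 30
FD 13: (25,0) -> (36.258,6.5) [heading=30, draw]
RT 120: heading 30 -> 270
PD: pen down
FD 19: (36.258,6.5) -> (36.258,-12.5) [heading=270, draw]
FD 3: (36.258,-12.5) -> (36.258,-15.5) [heading=270, draw]
RT 339: heading 270 -> 291
LT 150: heading 291 -> 81
Final: pos=(36.258,-15.5), heading=81, 7 segment(s) drawn

Answer: 36.258 -15.5 81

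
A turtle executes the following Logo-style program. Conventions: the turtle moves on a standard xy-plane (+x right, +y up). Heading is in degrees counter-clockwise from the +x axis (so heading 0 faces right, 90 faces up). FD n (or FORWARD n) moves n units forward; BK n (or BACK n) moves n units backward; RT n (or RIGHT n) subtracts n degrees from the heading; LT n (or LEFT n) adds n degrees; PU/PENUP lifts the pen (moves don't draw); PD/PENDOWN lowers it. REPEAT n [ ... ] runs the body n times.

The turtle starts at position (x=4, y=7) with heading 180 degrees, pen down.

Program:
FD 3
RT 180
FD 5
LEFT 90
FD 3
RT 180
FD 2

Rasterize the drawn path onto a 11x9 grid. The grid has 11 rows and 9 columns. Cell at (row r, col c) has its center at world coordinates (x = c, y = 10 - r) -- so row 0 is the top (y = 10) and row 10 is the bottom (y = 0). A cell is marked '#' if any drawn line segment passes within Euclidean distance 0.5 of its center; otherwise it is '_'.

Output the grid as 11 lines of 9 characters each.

Answer: ______#__
______#__
______#__
_######__
_________
_________
_________
_________
_________
_________
_________

Derivation:
Segment 0: (4,7) -> (1,7)
Segment 1: (1,7) -> (6,7)
Segment 2: (6,7) -> (6,10)
Segment 3: (6,10) -> (6,8)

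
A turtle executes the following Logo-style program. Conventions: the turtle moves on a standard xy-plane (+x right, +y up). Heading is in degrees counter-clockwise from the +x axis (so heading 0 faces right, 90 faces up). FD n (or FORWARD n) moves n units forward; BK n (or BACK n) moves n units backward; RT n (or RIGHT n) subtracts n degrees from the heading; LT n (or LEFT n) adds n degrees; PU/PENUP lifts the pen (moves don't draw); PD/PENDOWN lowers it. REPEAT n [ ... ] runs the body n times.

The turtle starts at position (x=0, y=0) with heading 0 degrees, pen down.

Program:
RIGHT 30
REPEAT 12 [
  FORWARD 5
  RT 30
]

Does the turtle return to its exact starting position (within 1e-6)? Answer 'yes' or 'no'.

Answer: yes

Derivation:
Executing turtle program step by step:
Start: pos=(0,0), heading=0, pen down
RT 30: heading 0 -> 330
REPEAT 12 [
  -- iteration 1/12 --
  FD 5: (0,0) -> (4.33,-2.5) [heading=330, draw]
  RT 30: heading 330 -> 300
  -- iteration 2/12 --
  FD 5: (4.33,-2.5) -> (6.83,-6.83) [heading=300, draw]
  RT 30: heading 300 -> 270
  -- iteration 3/12 --
  FD 5: (6.83,-6.83) -> (6.83,-11.83) [heading=270, draw]
  RT 30: heading 270 -> 240
  -- iteration 4/12 --
  FD 5: (6.83,-11.83) -> (4.33,-16.16) [heading=240, draw]
  RT 30: heading 240 -> 210
  -- iteration 5/12 --
  FD 5: (4.33,-16.16) -> (0,-18.66) [heading=210, draw]
  RT 30: heading 210 -> 180
  -- iteration 6/12 --
  FD 5: (0,-18.66) -> (-5,-18.66) [heading=180, draw]
  RT 30: heading 180 -> 150
  -- iteration 7/12 --
  FD 5: (-5,-18.66) -> (-9.33,-16.16) [heading=150, draw]
  RT 30: heading 150 -> 120
  -- iteration 8/12 --
  FD 5: (-9.33,-16.16) -> (-11.83,-11.83) [heading=120, draw]
  RT 30: heading 120 -> 90
  -- iteration 9/12 --
  FD 5: (-11.83,-11.83) -> (-11.83,-6.83) [heading=90, draw]
  RT 30: heading 90 -> 60
  -- iteration 10/12 --
  FD 5: (-11.83,-6.83) -> (-9.33,-2.5) [heading=60, draw]
  RT 30: heading 60 -> 30
  -- iteration 11/12 --
  FD 5: (-9.33,-2.5) -> (-5,0) [heading=30, draw]
  RT 30: heading 30 -> 0
  -- iteration 12/12 --
  FD 5: (-5,0) -> (0,0) [heading=0, draw]
  RT 30: heading 0 -> 330
]
Final: pos=(0,0), heading=330, 12 segment(s) drawn

Start position: (0, 0)
Final position: (0, 0)
Distance = 0; < 1e-6 -> CLOSED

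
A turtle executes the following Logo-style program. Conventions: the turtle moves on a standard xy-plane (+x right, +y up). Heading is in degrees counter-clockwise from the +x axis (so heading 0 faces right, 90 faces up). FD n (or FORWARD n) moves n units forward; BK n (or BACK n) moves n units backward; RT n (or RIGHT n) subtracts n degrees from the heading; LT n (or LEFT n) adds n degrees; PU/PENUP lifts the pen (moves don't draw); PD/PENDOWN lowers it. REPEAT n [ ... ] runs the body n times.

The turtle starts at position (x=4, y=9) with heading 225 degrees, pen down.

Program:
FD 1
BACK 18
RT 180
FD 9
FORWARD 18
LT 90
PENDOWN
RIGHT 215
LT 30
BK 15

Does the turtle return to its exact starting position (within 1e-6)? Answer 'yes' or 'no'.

Executing turtle program step by step:
Start: pos=(4,9), heading=225, pen down
FD 1: (4,9) -> (3.293,8.293) [heading=225, draw]
BK 18: (3.293,8.293) -> (16.021,21.021) [heading=225, draw]
RT 180: heading 225 -> 45
FD 9: (16.021,21.021) -> (22.385,27.385) [heading=45, draw]
FD 18: (22.385,27.385) -> (35.113,40.113) [heading=45, draw]
LT 90: heading 45 -> 135
PD: pen down
RT 215: heading 135 -> 280
LT 30: heading 280 -> 310
BK 15: (35.113,40.113) -> (25.471,51.603) [heading=310, draw]
Final: pos=(25.471,51.603), heading=310, 5 segment(s) drawn

Start position: (4, 9)
Final position: (25.471, 51.603)
Distance = 47.708; >= 1e-6 -> NOT closed

Answer: no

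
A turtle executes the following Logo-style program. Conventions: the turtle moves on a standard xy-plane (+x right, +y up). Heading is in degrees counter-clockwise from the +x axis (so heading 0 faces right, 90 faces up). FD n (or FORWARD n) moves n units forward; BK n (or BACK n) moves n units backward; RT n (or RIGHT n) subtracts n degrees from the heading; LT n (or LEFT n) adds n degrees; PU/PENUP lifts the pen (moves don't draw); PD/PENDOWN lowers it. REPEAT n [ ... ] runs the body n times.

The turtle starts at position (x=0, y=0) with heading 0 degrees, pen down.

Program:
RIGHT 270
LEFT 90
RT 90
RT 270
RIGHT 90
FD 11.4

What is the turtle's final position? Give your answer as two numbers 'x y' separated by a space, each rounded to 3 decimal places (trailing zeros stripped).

Executing turtle program step by step:
Start: pos=(0,0), heading=0, pen down
RT 270: heading 0 -> 90
LT 90: heading 90 -> 180
RT 90: heading 180 -> 90
RT 270: heading 90 -> 180
RT 90: heading 180 -> 90
FD 11.4: (0,0) -> (0,11.4) [heading=90, draw]
Final: pos=(0,11.4), heading=90, 1 segment(s) drawn

Answer: 0 11.4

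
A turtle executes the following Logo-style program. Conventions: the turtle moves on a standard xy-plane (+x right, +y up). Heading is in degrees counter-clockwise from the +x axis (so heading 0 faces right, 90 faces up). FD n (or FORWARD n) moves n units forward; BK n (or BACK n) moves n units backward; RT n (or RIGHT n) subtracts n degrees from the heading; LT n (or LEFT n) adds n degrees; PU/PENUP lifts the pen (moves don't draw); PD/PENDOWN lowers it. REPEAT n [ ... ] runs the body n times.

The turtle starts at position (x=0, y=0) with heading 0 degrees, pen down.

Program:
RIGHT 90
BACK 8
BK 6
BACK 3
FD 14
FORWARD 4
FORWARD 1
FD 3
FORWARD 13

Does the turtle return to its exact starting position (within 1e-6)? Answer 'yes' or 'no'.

Answer: no

Derivation:
Executing turtle program step by step:
Start: pos=(0,0), heading=0, pen down
RT 90: heading 0 -> 270
BK 8: (0,0) -> (0,8) [heading=270, draw]
BK 6: (0,8) -> (0,14) [heading=270, draw]
BK 3: (0,14) -> (0,17) [heading=270, draw]
FD 14: (0,17) -> (0,3) [heading=270, draw]
FD 4: (0,3) -> (0,-1) [heading=270, draw]
FD 1: (0,-1) -> (0,-2) [heading=270, draw]
FD 3: (0,-2) -> (0,-5) [heading=270, draw]
FD 13: (0,-5) -> (0,-18) [heading=270, draw]
Final: pos=(0,-18), heading=270, 8 segment(s) drawn

Start position: (0, 0)
Final position: (0, -18)
Distance = 18; >= 1e-6 -> NOT closed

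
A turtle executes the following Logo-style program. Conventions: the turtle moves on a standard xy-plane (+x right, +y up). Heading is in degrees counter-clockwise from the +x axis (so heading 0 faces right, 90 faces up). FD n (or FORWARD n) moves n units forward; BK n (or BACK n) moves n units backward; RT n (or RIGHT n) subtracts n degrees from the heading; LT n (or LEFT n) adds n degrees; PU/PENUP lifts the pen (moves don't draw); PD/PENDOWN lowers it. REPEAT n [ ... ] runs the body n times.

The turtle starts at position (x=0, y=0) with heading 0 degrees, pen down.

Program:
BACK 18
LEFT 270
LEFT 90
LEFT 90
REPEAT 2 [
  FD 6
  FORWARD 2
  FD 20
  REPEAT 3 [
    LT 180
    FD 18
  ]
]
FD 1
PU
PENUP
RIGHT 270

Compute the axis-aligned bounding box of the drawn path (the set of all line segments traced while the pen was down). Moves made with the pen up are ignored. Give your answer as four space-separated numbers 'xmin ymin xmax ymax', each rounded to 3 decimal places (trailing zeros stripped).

Executing turtle program step by step:
Start: pos=(0,0), heading=0, pen down
BK 18: (0,0) -> (-18,0) [heading=0, draw]
LT 270: heading 0 -> 270
LT 90: heading 270 -> 0
LT 90: heading 0 -> 90
REPEAT 2 [
  -- iteration 1/2 --
  FD 6: (-18,0) -> (-18,6) [heading=90, draw]
  FD 2: (-18,6) -> (-18,8) [heading=90, draw]
  FD 20: (-18,8) -> (-18,28) [heading=90, draw]
  REPEAT 3 [
    -- iteration 1/3 --
    LT 180: heading 90 -> 270
    FD 18: (-18,28) -> (-18,10) [heading=270, draw]
    -- iteration 2/3 --
    LT 180: heading 270 -> 90
    FD 18: (-18,10) -> (-18,28) [heading=90, draw]
    -- iteration 3/3 --
    LT 180: heading 90 -> 270
    FD 18: (-18,28) -> (-18,10) [heading=270, draw]
  ]
  -- iteration 2/2 --
  FD 6: (-18,10) -> (-18,4) [heading=270, draw]
  FD 2: (-18,4) -> (-18,2) [heading=270, draw]
  FD 20: (-18,2) -> (-18,-18) [heading=270, draw]
  REPEAT 3 [
    -- iteration 1/3 --
    LT 180: heading 270 -> 90
    FD 18: (-18,-18) -> (-18,0) [heading=90, draw]
    -- iteration 2/3 --
    LT 180: heading 90 -> 270
    FD 18: (-18,0) -> (-18,-18) [heading=270, draw]
    -- iteration 3/3 --
    LT 180: heading 270 -> 90
    FD 18: (-18,-18) -> (-18,0) [heading=90, draw]
  ]
]
FD 1: (-18,0) -> (-18,1) [heading=90, draw]
PU: pen up
PU: pen up
RT 270: heading 90 -> 180
Final: pos=(-18,1), heading=180, 14 segment(s) drawn

Segment endpoints: x in {-18, -18, -18, -18, -18, -18, -18, -18, -18, -18, 0}, y in {-18, 0, 1, 2, 4, 6, 8, 10, 28}
xmin=-18, ymin=-18, xmax=0, ymax=28

Answer: -18 -18 0 28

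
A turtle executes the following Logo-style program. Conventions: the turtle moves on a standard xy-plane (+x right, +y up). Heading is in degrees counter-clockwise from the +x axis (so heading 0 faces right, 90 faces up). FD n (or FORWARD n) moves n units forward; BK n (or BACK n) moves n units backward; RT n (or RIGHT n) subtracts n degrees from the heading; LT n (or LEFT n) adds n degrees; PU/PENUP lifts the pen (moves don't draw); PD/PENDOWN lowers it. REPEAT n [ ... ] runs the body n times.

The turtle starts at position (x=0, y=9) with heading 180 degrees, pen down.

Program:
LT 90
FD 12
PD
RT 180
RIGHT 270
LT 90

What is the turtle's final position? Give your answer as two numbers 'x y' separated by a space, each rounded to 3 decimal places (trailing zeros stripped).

Answer: 0 -3

Derivation:
Executing turtle program step by step:
Start: pos=(0,9), heading=180, pen down
LT 90: heading 180 -> 270
FD 12: (0,9) -> (0,-3) [heading=270, draw]
PD: pen down
RT 180: heading 270 -> 90
RT 270: heading 90 -> 180
LT 90: heading 180 -> 270
Final: pos=(0,-3), heading=270, 1 segment(s) drawn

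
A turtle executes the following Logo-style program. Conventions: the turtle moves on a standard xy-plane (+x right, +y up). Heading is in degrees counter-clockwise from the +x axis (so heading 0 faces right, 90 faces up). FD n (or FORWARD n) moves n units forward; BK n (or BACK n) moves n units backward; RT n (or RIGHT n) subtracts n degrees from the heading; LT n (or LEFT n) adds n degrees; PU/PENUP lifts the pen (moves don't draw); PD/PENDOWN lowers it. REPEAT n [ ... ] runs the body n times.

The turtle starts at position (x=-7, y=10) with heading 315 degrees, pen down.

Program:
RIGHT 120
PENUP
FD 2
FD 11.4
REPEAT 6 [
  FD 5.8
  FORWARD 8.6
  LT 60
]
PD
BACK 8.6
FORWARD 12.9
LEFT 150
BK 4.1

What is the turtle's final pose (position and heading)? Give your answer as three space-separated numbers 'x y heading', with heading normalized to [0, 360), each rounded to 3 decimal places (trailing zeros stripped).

Executing turtle program step by step:
Start: pos=(-7,10), heading=315, pen down
RT 120: heading 315 -> 195
PU: pen up
FD 2: (-7,10) -> (-8.932,9.482) [heading=195, move]
FD 11.4: (-8.932,9.482) -> (-19.943,6.532) [heading=195, move]
REPEAT 6 [
  -- iteration 1/6 --
  FD 5.8: (-19.943,6.532) -> (-25.546,5.031) [heading=195, move]
  FD 8.6: (-25.546,5.031) -> (-33.853,2.805) [heading=195, move]
  LT 60: heading 195 -> 255
  -- iteration 2/6 --
  FD 5.8: (-33.853,2.805) -> (-35.354,-2.798) [heading=255, move]
  FD 8.6: (-35.354,-2.798) -> (-37.58,-11.105) [heading=255, move]
  LT 60: heading 255 -> 315
  -- iteration 3/6 --
  FD 5.8: (-37.58,-11.105) -> (-33.479,-15.206) [heading=315, move]
  FD 8.6: (-33.479,-15.206) -> (-27.397,-21.287) [heading=315, move]
  LT 60: heading 315 -> 15
  -- iteration 4/6 --
  FD 5.8: (-27.397,-21.287) -> (-21.795,-19.786) [heading=15, move]
  FD 8.6: (-21.795,-19.786) -> (-13.488,-17.56) [heading=15, move]
  LT 60: heading 15 -> 75
  -- iteration 5/6 --
  FD 5.8: (-13.488,-17.56) -> (-11.987,-11.957) [heading=75, move]
  FD 8.6: (-11.987,-11.957) -> (-9.761,-3.651) [heading=75, move]
  LT 60: heading 75 -> 135
  -- iteration 6/6 --
  FD 5.8: (-9.761,-3.651) -> (-13.862,0.451) [heading=135, move]
  FD 8.6: (-13.862,0.451) -> (-19.943,6.532) [heading=135, move]
  LT 60: heading 135 -> 195
]
PD: pen down
BK 8.6: (-19.943,6.532) -> (-11.636,8.758) [heading=195, draw]
FD 12.9: (-11.636,8.758) -> (-24.097,5.419) [heading=195, draw]
LT 150: heading 195 -> 345
BK 4.1: (-24.097,5.419) -> (-28.057,6.48) [heading=345, draw]
Final: pos=(-28.057,6.48), heading=345, 3 segment(s) drawn

Answer: -28.057 6.48 345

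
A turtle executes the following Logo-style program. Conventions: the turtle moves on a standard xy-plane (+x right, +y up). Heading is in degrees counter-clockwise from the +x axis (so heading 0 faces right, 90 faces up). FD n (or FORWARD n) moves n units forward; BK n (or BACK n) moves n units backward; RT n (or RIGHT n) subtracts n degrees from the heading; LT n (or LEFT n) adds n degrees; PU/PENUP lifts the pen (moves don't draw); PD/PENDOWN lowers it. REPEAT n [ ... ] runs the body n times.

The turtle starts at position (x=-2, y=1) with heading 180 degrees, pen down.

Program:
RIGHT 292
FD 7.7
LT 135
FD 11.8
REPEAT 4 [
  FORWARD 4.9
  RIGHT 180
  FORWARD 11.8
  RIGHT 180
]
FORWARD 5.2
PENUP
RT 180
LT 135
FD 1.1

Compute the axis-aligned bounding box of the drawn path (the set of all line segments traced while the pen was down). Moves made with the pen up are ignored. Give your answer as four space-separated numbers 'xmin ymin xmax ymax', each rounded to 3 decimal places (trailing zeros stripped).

Executing turtle program step by step:
Start: pos=(-2,1), heading=180, pen down
RT 292: heading 180 -> 248
FD 7.7: (-2,1) -> (-4.884,-6.139) [heading=248, draw]
LT 135: heading 248 -> 23
FD 11.8: (-4.884,-6.139) -> (5.977,-1.529) [heading=23, draw]
REPEAT 4 [
  -- iteration 1/4 --
  FD 4.9: (5.977,-1.529) -> (10.488,0.386) [heading=23, draw]
  RT 180: heading 23 -> 203
  FD 11.8: (10.488,0.386) -> (-0.374,-4.225) [heading=203, draw]
  RT 180: heading 203 -> 23
  -- iteration 2/4 --
  FD 4.9: (-0.374,-4.225) -> (4.136,-2.31) [heading=23, draw]
  RT 180: heading 23 -> 203
  FD 11.8: (4.136,-2.31) -> (-6.725,-6.921) [heading=203, draw]
  RT 180: heading 203 -> 23
  -- iteration 3/4 --
  FD 4.9: (-6.725,-6.921) -> (-2.215,-5.006) [heading=23, draw]
  RT 180: heading 23 -> 203
  FD 11.8: (-2.215,-5.006) -> (-13.077,-9.617) [heading=203, draw]
  RT 180: heading 203 -> 23
  -- iteration 4/4 --
  FD 4.9: (-13.077,-9.617) -> (-8.566,-7.702) [heading=23, draw]
  RT 180: heading 23 -> 203
  FD 11.8: (-8.566,-7.702) -> (-19.428,-12.313) [heading=203, draw]
  RT 180: heading 203 -> 23
]
FD 5.2: (-19.428,-12.313) -> (-14.642,-10.281) [heading=23, draw]
PU: pen up
RT 180: heading 23 -> 203
LT 135: heading 203 -> 338
FD 1.1: (-14.642,-10.281) -> (-13.622,-10.693) [heading=338, move]
Final: pos=(-13.622,-10.693), heading=338, 11 segment(s) drawn

Segment endpoints: x in {-19.428, -14.642, -13.077, -8.566, -6.725, -4.884, -2.215, -2, -0.374, 4.136, 5.977, 10.488}, y in {-12.313, -10.281, -9.617, -7.702, -6.921, -6.139, -5.006, -4.225, -2.31, -1.529, 0.386, 1}
xmin=-19.428, ymin=-12.313, xmax=10.488, ymax=1

Answer: -19.428 -12.313 10.488 1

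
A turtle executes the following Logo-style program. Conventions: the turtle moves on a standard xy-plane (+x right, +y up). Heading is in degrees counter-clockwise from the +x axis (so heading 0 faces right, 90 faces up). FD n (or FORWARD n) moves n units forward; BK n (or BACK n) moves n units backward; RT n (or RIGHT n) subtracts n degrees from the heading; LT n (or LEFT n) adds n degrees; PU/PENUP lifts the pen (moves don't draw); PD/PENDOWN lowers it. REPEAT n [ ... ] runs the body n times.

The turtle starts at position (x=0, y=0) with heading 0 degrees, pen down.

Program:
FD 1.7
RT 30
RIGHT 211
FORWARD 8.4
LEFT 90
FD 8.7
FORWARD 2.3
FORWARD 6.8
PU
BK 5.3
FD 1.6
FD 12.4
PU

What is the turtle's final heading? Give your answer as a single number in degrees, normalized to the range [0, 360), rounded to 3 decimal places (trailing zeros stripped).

Answer: 209

Derivation:
Executing turtle program step by step:
Start: pos=(0,0), heading=0, pen down
FD 1.7: (0,0) -> (1.7,0) [heading=0, draw]
RT 30: heading 0 -> 330
RT 211: heading 330 -> 119
FD 8.4: (1.7,0) -> (-2.372,7.347) [heading=119, draw]
LT 90: heading 119 -> 209
FD 8.7: (-2.372,7.347) -> (-9.982,3.129) [heading=209, draw]
FD 2.3: (-9.982,3.129) -> (-11.993,2.014) [heading=209, draw]
FD 6.8: (-11.993,2.014) -> (-17.941,-1.283) [heading=209, draw]
PU: pen up
BK 5.3: (-17.941,-1.283) -> (-13.305,1.287) [heading=209, move]
FD 1.6: (-13.305,1.287) -> (-14.705,0.511) [heading=209, move]
FD 12.4: (-14.705,0.511) -> (-25.55,-5.501) [heading=209, move]
PU: pen up
Final: pos=(-25.55,-5.501), heading=209, 5 segment(s) drawn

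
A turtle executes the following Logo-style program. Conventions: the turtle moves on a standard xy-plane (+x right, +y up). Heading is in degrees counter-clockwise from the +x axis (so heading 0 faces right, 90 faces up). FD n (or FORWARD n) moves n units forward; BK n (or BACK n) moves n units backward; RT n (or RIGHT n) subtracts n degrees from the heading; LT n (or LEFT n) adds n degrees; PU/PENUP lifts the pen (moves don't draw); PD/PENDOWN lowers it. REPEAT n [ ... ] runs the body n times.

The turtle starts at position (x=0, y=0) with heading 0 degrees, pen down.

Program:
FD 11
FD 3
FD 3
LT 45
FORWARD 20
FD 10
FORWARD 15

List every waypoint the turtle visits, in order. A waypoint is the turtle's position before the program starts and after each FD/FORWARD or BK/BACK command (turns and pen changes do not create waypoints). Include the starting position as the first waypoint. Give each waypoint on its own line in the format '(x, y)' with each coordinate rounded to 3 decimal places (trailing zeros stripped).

Executing turtle program step by step:
Start: pos=(0,0), heading=0, pen down
FD 11: (0,0) -> (11,0) [heading=0, draw]
FD 3: (11,0) -> (14,0) [heading=0, draw]
FD 3: (14,0) -> (17,0) [heading=0, draw]
LT 45: heading 0 -> 45
FD 20: (17,0) -> (31.142,14.142) [heading=45, draw]
FD 10: (31.142,14.142) -> (38.213,21.213) [heading=45, draw]
FD 15: (38.213,21.213) -> (48.82,31.82) [heading=45, draw]
Final: pos=(48.82,31.82), heading=45, 6 segment(s) drawn
Waypoints (7 total):
(0, 0)
(11, 0)
(14, 0)
(17, 0)
(31.142, 14.142)
(38.213, 21.213)
(48.82, 31.82)

Answer: (0, 0)
(11, 0)
(14, 0)
(17, 0)
(31.142, 14.142)
(38.213, 21.213)
(48.82, 31.82)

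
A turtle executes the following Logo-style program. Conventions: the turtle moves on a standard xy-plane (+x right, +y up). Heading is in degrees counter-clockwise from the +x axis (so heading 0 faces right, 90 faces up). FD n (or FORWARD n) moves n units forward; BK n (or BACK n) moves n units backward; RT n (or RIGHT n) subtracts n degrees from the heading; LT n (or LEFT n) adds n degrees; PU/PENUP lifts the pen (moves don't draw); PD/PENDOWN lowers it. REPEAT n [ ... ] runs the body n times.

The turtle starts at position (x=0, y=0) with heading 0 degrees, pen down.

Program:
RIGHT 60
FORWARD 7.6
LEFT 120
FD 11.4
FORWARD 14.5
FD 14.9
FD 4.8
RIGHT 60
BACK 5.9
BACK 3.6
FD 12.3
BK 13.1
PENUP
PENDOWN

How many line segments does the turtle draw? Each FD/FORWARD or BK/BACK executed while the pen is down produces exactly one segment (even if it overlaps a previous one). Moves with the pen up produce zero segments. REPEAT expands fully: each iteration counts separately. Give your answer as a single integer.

Answer: 9

Derivation:
Executing turtle program step by step:
Start: pos=(0,0), heading=0, pen down
RT 60: heading 0 -> 300
FD 7.6: (0,0) -> (3.8,-6.582) [heading=300, draw]
LT 120: heading 300 -> 60
FD 11.4: (3.8,-6.582) -> (9.5,3.291) [heading=60, draw]
FD 14.5: (9.5,3.291) -> (16.75,15.848) [heading=60, draw]
FD 14.9: (16.75,15.848) -> (24.2,28.752) [heading=60, draw]
FD 4.8: (24.2,28.752) -> (26.6,32.909) [heading=60, draw]
RT 60: heading 60 -> 0
BK 5.9: (26.6,32.909) -> (20.7,32.909) [heading=0, draw]
BK 3.6: (20.7,32.909) -> (17.1,32.909) [heading=0, draw]
FD 12.3: (17.1,32.909) -> (29.4,32.909) [heading=0, draw]
BK 13.1: (29.4,32.909) -> (16.3,32.909) [heading=0, draw]
PU: pen up
PD: pen down
Final: pos=(16.3,32.909), heading=0, 9 segment(s) drawn
Segments drawn: 9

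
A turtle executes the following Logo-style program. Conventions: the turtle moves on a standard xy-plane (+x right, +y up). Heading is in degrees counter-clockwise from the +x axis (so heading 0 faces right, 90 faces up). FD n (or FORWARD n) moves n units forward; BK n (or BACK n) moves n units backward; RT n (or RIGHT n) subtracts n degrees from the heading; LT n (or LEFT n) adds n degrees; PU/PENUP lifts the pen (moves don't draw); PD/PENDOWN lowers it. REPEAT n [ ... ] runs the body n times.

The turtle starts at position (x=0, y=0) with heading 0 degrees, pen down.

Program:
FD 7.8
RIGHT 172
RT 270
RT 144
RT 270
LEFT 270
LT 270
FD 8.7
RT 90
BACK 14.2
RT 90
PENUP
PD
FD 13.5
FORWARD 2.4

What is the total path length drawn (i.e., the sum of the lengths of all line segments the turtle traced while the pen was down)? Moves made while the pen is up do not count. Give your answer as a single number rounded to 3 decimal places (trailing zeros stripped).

Executing turtle program step by step:
Start: pos=(0,0), heading=0, pen down
FD 7.8: (0,0) -> (7.8,0) [heading=0, draw]
RT 172: heading 0 -> 188
RT 270: heading 188 -> 278
RT 144: heading 278 -> 134
RT 270: heading 134 -> 224
LT 270: heading 224 -> 134
LT 270: heading 134 -> 44
FD 8.7: (7.8,0) -> (14.058,6.044) [heading=44, draw]
RT 90: heading 44 -> 314
BK 14.2: (14.058,6.044) -> (4.194,16.258) [heading=314, draw]
RT 90: heading 314 -> 224
PU: pen up
PD: pen down
FD 13.5: (4.194,16.258) -> (-5.517,6.88) [heading=224, draw]
FD 2.4: (-5.517,6.88) -> (-7.243,5.213) [heading=224, draw]
Final: pos=(-7.243,5.213), heading=224, 5 segment(s) drawn

Segment lengths:
  seg 1: (0,0) -> (7.8,0), length = 7.8
  seg 2: (7.8,0) -> (14.058,6.044), length = 8.7
  seg 3: (14.058,6.044) -> (4.194,16.258), length = 14.2
  seg 4: (4.194,16.258) -> (-5.517,6.88), length = 13.5
  seg 5: (-5.517,6.88) -> (-7.243,5.213), length = 2.4
Total = 46.6

Answer: 46.6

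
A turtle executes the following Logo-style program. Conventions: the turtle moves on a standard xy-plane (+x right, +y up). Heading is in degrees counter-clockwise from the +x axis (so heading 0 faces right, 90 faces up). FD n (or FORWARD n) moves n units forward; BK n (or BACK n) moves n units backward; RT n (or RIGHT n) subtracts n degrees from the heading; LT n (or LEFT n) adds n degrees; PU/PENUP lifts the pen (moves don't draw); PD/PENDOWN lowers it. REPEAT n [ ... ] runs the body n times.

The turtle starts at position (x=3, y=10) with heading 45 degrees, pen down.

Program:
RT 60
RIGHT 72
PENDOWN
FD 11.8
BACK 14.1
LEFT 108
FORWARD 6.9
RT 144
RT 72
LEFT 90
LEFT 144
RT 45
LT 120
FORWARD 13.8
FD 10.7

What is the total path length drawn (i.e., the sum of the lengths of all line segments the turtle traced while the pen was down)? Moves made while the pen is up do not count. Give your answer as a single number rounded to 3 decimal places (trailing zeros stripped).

Answer: 57.3

Derivation:
Executing turtle program step by step:
Start: pos=(3,10), heading=45, pen down
RT 60: heading 45 -> 345
RT 72: heading 345 -> 273
PD: pen down
FD 11.8: (3,10) -> (3.618,-1.784) [heading=273, draw]
BK 14.1: (3.618,-1.784) -> (2.88,12.297) [heading=273, draw]
LT 108: heading 273 -> 21
FD 6.9: (2.88,12.297) -> (9.321,14.77) [heading=21, draw]
RT 144: heading 21 -> 237
RT 72: heading 237 -> 165
LT 90: heading 165 -> 255
LT 144: heading 255 -> 39
RT 45: heading 39 -> 354
LT 120: heading 354 -> 114
FD 13.8: (9.321,14.77) -> (3.708,27.377) [heading=114, draw]
FD 10.7: (3.708,27.377) -> (-0.644,37.151) [heading=114, draw]
Final: pos=(-0.644,37.151), heading=114, 5 segment(s) drawn

Segment lengths:
  seg 1: (3,10) -> (3.618,-1.784), length = 11.8
  seg 2: (3.618,-1.784) -> (2.88,12.297), length = 14.1
  seg 3: (2.88,12.297) -> (9.321,14.77), length = 6.9
  seg 4: (9.321,14.77) -> (3.708,27.377), length = 13.8
  seg 5: (3.708,27.377) -> (-0.644,37.151), length = 10.7
Total = 57.3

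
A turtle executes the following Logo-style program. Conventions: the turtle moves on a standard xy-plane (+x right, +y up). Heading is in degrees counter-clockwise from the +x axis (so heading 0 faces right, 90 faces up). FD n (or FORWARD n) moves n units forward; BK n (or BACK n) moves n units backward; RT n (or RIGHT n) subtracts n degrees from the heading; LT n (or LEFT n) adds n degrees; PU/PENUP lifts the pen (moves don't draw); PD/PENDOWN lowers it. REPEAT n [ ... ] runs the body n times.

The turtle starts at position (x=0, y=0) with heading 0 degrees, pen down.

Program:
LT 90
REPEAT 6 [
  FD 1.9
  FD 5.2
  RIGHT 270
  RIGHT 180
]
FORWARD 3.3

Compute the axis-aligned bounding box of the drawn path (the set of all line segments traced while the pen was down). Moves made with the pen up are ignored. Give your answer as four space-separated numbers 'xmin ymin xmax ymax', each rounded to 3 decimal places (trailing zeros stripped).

Executing turtle program step by step:
Start: pos=(0,0), heading=0, pen down
LT 90: heading 0 -> 90
REPEAT 6 [
  -- iteration 1/6 --
  FD 1.9: (0,0) -> (0,1.9) [heading=90, draw]
  FD 5.2: (0,1.9) -> (0,7.1) [heading=90, draw]
  RT 270: heading 90 -> 180
  RT 180: heading 180 -> 0
  -- iteration 2/6 --
  FD 1.9: (0,7.1) -> (1.9,7.1) [heading=0, draw]
  FD 5.2: (1.9,7.1) -> (7.1,7.1) [heading=0, draw]
  RT 270: heading 0 -> 90
  RT 180: heading 90 -> 270
  -- iteration 3/6 --
  FD 1.9: (7.1,7.1) -> (7.1,5.2) [heading=270, draw]
  FD 5.2: (7.1,5.2) -> (7.1,0) [heading=270, draw]
  RT 270: heading 270 -> 0
  RT 180: heading 0 -> 180
  -- iteration 4/6 --
  FD 1.9: (7.1,0) -> (5.2,0) [heading=180, draw]
  FD 5.2: (5.2,0) -> (0,0) [heading=180, draw]
  RT 270: heading 180 -> 270
  RT 180: heading 270 -> 90
  -- iteration 5/6 --
  FD 1.9: (0,0) -> (0,1.9) [heading=90, draw]
  FD 5.2: (0,1.9) -> (0,7.1) [heading=90, draw]
  RT 270: heading 90 -> 180
  RT 180: heading 180 -> 0
  -- iteration 6/6 --
  FD 1.9: (0,7.1) -> (1.9,7.1) [heading=0, draw]
  FD 5.2: (1.9,7.1) -> (7.1,7.1) [heading=0, draw]
  RT 270: heading 0 -> 90
  RT 180: heading 90 -> 270
]
FD 3.3: (7.1,7.1) -> (7.1,3.8) [heading=270, draw]
Final: pos=(7.1,3.8), heading=270, 13 segment(s) drawn

Segment endpoints: x in {0, 0, 0, 0, 0, 0, 1.9, 1.9, 5.2, 7.1, 7.1, 7.1, 7.1}, y in {0, 0, 0, 0, 1.9, 1.9, 3.8, 5.2, 7.1, 7.1, 7.1, 7.1, 7.1, 7.1}
xmin=0, ymin=0, xmax=7.1, ymax=7.1

Answer: 0 0 7.1 7.1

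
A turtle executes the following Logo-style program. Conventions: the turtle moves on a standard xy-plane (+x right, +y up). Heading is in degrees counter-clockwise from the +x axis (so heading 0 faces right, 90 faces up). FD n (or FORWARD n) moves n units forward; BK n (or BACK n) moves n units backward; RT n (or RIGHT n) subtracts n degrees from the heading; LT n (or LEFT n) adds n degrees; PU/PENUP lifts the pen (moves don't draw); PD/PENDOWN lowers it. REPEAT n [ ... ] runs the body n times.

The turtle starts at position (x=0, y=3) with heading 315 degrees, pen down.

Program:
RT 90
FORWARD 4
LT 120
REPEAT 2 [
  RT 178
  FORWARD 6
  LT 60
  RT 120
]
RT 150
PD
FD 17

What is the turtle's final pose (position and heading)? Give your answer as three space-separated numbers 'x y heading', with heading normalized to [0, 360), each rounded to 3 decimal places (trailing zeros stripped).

Executing turtle program step by step:
Start: pos=(0,3), heading=315, pen down
RT 90: heading 315 -> 225
FD 4: (0,3) -> (-2.828,0.172) [heading=225, draw]
LT 120: heading 225 -> 345
REPEAT 2 [
  -- iteration 1/2 --
  RT 178: heading 345 -> 167
  FD 6: (-2.828,0.172) -> (-8.675,1.521) [heading=167, draw]
  LT 60: heading 167 -> 227
  RT 120: heading 227 -> 107
  -- iteration 2/2 --
  RT 178: heading 107 -> 289
  FD 6: (-8.675,1.521) -> (-6.721,-4.152) [heading=289, draw]
  LT 60: heading 289 -> 349
  RT 120: heading 349 -> 229
]
RT 150: heading 229 -> 79
PD: pen down
FD 17: (-6.721,-4.152) -> (-3.477,12.536) [heading=79, draw]
Final: pos=(-3.477,12.536), heading=79, 4 segment(s) drawn

Answer: -3.477 12.536 79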